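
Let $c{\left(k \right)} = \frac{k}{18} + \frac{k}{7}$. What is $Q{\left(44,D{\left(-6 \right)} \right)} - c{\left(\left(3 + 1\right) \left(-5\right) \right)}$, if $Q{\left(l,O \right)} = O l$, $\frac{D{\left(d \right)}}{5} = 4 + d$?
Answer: $- \frac{27470}{63} \approx -436.03$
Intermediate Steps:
$D{\left(d \right)} = 20 + 5 d$ ($D{\left(d \right)} = 5 \left(4 + d\right) = 20 + 5 d$)
$c{\left(k \right)} = \frac{25 k}{126}$ ($c{\left(k \right)} = k \frac{1}{18} + k \frac{1}{7} = \frac{k}{18} + \frac{k}{7} = \frac{25 k}{126}$)
$Q{\left(44,D{\left(-6 \right)} \right)} - c{\left(\left(3 + 1\right) \left(-5\right) \right)} = \left(20 + 5 \left(-6\right)\right) 44 - \frac{25 \left(3 + 1\right) \left(-5\right)}{126} = \left(20 - 30\right) 44 - \frac{25 \cdot 4 \left(-5\right)}{126} = \left(-10\right) 44 - \frac{25}{126} \left(-20\right) = -440 - - \frac{250}{63} = -440 + \frac{250}{63} = - \frac{27470}{63}$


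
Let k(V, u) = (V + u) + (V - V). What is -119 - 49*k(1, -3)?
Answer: -21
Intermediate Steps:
k(V, u) = V + u (k(V, u) = (V + u) + 0 = V + u)
-119 - 49*k(1, -3) = -119 - 49*(1 - 3) = -119 - 49*(-2) = -119 + 98 = -21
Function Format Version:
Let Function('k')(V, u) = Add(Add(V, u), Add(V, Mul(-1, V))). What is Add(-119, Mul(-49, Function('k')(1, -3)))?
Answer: -21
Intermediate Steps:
Function('k')(V, u) = Add(V, u) (Function('k')(V, u) = Add(Add(V, u), 0) = Add(V, u))
Add(-119, Mul(-49, Function('k')(1, -3))) = Add(-119, Mul(-49, Add(1, -3))) = Add(-119, Mul(-49, -2)) = Add(-119, 98) = -21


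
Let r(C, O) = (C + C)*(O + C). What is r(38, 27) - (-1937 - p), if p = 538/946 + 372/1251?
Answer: 1356597182/197241 ≈ 6877.9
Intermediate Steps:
r(C, O) = 2*C*(C + O) (r(C, O) = (2*C)*(C + O) = 2*C*(C + O))
p = 170825/197241 (p = 538*(1/946) + 372*(1/1251) = 269/473 + 124/417 = 170825/197241 ≈ 0.86607)
r(38, 27) - (-1937 - p) = 2*38*(38 + 27) - (-1937 - 1*170825/197241) = 2*38*65 - (-1937 - 170825/197241) = 4940 - 1*(-382226642/197241) = 4940 + 382226642/197241 = 1356597182/197241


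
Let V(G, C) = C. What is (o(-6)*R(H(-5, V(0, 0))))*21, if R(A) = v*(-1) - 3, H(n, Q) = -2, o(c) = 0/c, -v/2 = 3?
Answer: 0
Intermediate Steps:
v = -6 (v = -2*3 = -6)
o(c) = 0
R(A) = 3 (R(A) = -6*(-1) - 3 = 6 - 3 = 3)
(o(-6)*R(H(-5, V(0, 0))))*21 = (0*3)*21 = 0*21 = 0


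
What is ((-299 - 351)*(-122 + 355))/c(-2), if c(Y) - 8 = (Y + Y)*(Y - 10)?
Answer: -75725/28 ≈ -2704.5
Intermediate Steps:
c(Y) = 8 + 2*Y*(-10 + Y) (c(Y) = 8 + (Y + Y)*(Y - 10) = 8 + (2*Y)*(-10 + Y) = 8 + 2*Y*(-10 + Y))
((-299 - 351)*(-122 + 355))/c(-2) = ((-299 - 351)*(-122 + 355))/(8 - 20*(-2) + 2*(-2)²) = (-650*233)/(8 + 40 + 2*4) = -151450/(8 + 40 + 8) = -151450/56 = -151450*1/56 = -75725/28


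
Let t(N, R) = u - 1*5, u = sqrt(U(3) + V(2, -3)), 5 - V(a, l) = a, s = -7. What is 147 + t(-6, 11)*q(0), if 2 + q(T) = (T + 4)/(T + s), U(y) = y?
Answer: 1119/7 - 18*sqrt(6)/7 ≈ 153.56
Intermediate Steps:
V(a, l) = 5 - a
q(T) = -2 + (4 + T)/(-7 + T) (q(T) = -2 + (T + 4)/(T - 7) = -2 + (4 + T)/(-7 + T))
u = sqrt(6) (u = sqrt(3 + (5 - 1*2)) = sqrt(3 + (5 - 2)) = sqrt(3 + 3) = sqrt(6) ≈ 2.4495)
t(N, R) = -5 + sqrt(6) (t(N, R) = sqrt(6) - 1*5 = sqrt(6) - 5 = -5 + sqrt(6))
147 + t(-6, 11)*q(0) = 147 + (-5 + sqrt(6))*((18 - 1*0)/(-7 + 0)) = 147 + (-5 + sqrt(6))*((18 + 0)/(-7)) = 147 + (-5 + sqrt(6))*(-1/7*18) = 147 + (-5 + sqrt(6))*(-18/7) = 147 + (90/7 - 18*sqrt(6)/7) = 1119/7 - 18*sqrt(6)/7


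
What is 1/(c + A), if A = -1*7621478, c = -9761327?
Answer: -1/17382805 ≈ -5.7528e-8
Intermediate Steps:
A = -7621478
1/(c + A) = 1/(-9761327 - 7621478) = 1/(-17382805) = -1/17382805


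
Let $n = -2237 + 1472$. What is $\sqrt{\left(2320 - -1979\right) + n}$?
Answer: $\sqrt{3534} \approx 59.447$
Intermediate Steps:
$n = -765$
$\sqrt{\left(2320 - -1979\right) + n} = \sqrt{\left(2320 - -1979\right) - 765} = \sqrt{\left(2320 + 1979\right) - 765} = \sqrt{4299 - 765} = \sqrt{3534}$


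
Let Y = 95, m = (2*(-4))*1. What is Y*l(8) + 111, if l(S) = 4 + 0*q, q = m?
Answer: 491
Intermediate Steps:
m = -8 (m = -8*1 = -8)
q = -8
l(S) = 4 (l(S) = 4 + 0*(-8) = 4 + 0 = 4)
Y*l(8) + 111 = 95*4 + 111 = 380 + 111 = 491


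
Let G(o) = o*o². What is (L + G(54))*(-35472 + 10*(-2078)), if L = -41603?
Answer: -6517412972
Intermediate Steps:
G(o) = o³
(L + G(54))*(-35472 + 10*(-2078)) = (-41603 + 54³)*(-35472 + 10*(-2078)) = (-41603 + 157464)*(-35472 - 20780) = 115861*(-56252) = -6517412972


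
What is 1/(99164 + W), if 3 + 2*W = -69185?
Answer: 1/64570 ≈ 1.5487e-5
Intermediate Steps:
W = -34594 (W = -3/2 + (½)*(-69185) = -3/2 - 69185/2 = -34594)
1/(99164 + W) = 1/(99164 - 34594) = 1/64570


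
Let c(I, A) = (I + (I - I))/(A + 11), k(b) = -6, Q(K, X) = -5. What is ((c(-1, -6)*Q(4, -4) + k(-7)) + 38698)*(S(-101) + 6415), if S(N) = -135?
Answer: 242992040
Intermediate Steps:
c(I, A) = I/(11 + A) (c(I, A) = (I + 0)/(11 + A) = I/(11 + A))
((c(-1, -6)*Q(4, -4) + k(-7)) + 38698)*(S(-101) + 6415) = ((-1/(11 - 6)*(-5) - 6) + 38698)*(-135 + 6415) = ((-1/5*(-5) - 6) + 38698)*6280 = ((-1*⅕*(-5) - 6) + 38698)*6280 = ((-⅕*(-5) - 6) + 38698)*6280 = ((1 - 6) + 38698)*6280 = (-5 + 38698)*6280 = 38693*6280 = 242992040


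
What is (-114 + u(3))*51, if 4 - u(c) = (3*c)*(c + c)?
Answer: -8364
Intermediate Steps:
u(c) = 4 - 6*c**2 (u(c) = 4 - 3*c*(c + c) = 4 - 3*c*2*c = 4 - 6*c**2)
(-114 + u(3))*51 = (-114 + (4 - 6*3**2))*51 = (-114 + (4 - 6*9))*51 = (-114 + (4 - 54))*51 = (-114 - 50)*51 = -164*51 = -8364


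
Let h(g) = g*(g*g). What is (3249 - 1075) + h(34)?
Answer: 41478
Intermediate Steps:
h(g) = g**3 (h(g) = g*g**2 = g**3)
(3249 - 1075) + h(34) = (3249 - 1075) + 34**3 = 2174 + 39304 = 41478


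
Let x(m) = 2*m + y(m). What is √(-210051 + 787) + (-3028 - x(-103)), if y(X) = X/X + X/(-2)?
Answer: -5749/2 + 4*I*√13079 ≈ -2874.5 + 457.45*I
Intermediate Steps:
y(X) = 1 - X/2 (y(X) = 1 + X*(-½) = 1 - X/2)
x(m) = 1 + 3*m/2 (x(m) = 2*m + (1 - m/2) = 1 + 3*m/2)
√(-210051 + 787) + (-3028 - x(-103)) = √(-210051 + 787) + (-3028 - (1 + (3/2)*(-103))) = √(-209264) + (-3028 - (1 - 309/2)) = 4*I*√13079 + (-3028 - 1*(-307/2)) = 4*I*√13079 + (-3028 + 307/2) = 4*I*√13079 - 5749/2 = -5749/2 + 4*I*√13079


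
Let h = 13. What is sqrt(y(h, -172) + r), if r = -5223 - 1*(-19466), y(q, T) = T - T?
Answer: sqrt(14243) ≈ 119.34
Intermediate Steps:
y(q, T) = 0
r = 14243 (r = -5223 + 19466 = 14243)
sqrt(y(h, -172) + r) = sqrt(0 + 14243) = sqrt(14243)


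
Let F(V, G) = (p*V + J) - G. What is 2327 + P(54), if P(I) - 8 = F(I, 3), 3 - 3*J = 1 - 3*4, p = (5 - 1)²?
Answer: 9602/3 ≈ 3200.7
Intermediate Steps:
p = 16 (p = 4² = 16)
J = 14/3 (J = 1 - (1 - 3*4)/3 = 1 - (1 - 12)/3 = 1 - ⅓*(-11) = 1 + 11/3 = 14/3 ≈ 4.6667)
F(V, G) = 14/3 - G + 16*V (F(V, G) = (16*V + 14/3) - G = (14/3 + 16*V) - G = 14/3 - G + 16*V)
P(I) = 29/3 + 16*I (P(I) = 8 + (14/3 - 1*3 + 16*I) = 8 + (14/3 - 3 + 16*I) = 8 + (5/3 + 16*I) = 29/3 + 16*I)
2327 + P(54) = 2327 + (29/3 + 16*54) = 2327 + (29/3 + 864) = 2327 + 2621/3 = 9602/3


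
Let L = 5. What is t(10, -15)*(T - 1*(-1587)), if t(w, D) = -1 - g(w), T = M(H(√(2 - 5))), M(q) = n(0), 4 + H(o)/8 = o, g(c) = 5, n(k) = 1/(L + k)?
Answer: -47616/5 ≈ -9523.2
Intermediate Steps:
n(k) = 1/(5 + k)
H(o) = -32 + 8*o
M(q) = ⅕ (M(q) = 1/(5 + 0) = 1/5 = ⅕)
T = ⅕ ≈ 0.20000
t(w, D) = -6 (t(w, D) = -1 - 1*5 = -1 - 5 = -6)
t(10, -15)*(T - 1*(-1587)) = -6*(⅕ - 1*(-1587)) = -6*(⅕ + 1587) = -6*7936/5 = -47616/5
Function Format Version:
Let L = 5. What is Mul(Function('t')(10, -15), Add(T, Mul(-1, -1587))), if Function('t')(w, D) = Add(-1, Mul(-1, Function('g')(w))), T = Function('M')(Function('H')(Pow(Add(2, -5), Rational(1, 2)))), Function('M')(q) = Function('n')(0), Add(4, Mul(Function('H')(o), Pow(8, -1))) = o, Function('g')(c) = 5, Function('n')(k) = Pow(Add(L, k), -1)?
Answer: Rational(-47616, 5) ≈ -9523.2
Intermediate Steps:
Function('n')(k) = Pow(Add(5, k), -1)
Function('H')(o) = Add(-32, Mul(8, o))
Function('M')(q) = Rational(1, 5) (Function('M')(q) = Pow(Add(5, 0), -1) = Pow(5, -1) = Rational(1, 5))
T = Rational(1, 5) ≈ 0.20000
Function('t')(w, D) = -6 (Function('t')(w, D) = Add(-1, Mul(-1, 5)) = Add(-1, -5) = -6)
Mul(Function('t')(10, -15), Add(T, Mul(-1, -1587))) = Mul(-6, Add(Rational(1, 5), Mul(-1, -1587))) = Mul(-6, Add(Rational(1, 5), 1587)) = Mul(-6, Rational(7936, 5)) = Rational(-47616, 5)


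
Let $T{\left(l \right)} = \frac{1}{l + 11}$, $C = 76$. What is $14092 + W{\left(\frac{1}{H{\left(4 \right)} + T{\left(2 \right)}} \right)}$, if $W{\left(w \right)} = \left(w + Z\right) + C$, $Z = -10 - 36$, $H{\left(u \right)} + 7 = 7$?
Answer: $14135$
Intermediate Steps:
$H{\left(u \right)} = 0$ ($H{\left(u \right)} = -7 + 7 = 0$)
$Z = -46$ ($Z = -10 - 36 = -46$)
$T{\left(l \right)} = \frac{1}{11 + l}$
$W{\left(w \right)} = 30 + w$ ($W{\left(w \right)} = \left(w - 46\right) + 76 = \left(-46 + w\right) + 76 = 30 + w$)
$14092 + W{\left(\frac{1}{H{\left(4 \right)} + T{\left(2 \right)}} \right)} = 14092 + \left(30 + \frac{1}{0 + \frac{1}{11 + 2}}\right) = 14092 + \left(30 + \frac{1}{0 + \frac{1}{13}}\right) = 14092 + \left(30 + \frac{1}{\frac{1}{13}}\right) = 14092 + \left(30 + 13\right) = 14092 + 43 = 14135$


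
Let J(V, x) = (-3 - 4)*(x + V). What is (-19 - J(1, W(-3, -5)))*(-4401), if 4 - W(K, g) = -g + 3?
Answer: 176040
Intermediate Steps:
W(K, g) = 1 + g (W(K, g) = 4 - (-g + 3) = 4 - (3 - g) = 4 + (-3 + g) = 1 + g)
J(V, x) = -7*V - 7*x (J(V, x) = -7*(V + x) = -7*V - 7*x)
(-19 - J(1, W(-3, -5)))*(-4401) = (-19 - (-7*1 - 7*(1 - 5)))*(-4401) = (-19 - (-7 - 7*(-4)))*(-4401) = (-19 - (-7 + 28))*(-4401) = (-19 - 1*21)*(-4401) = (-19 - 21)*(-4401) = -40*(-4401) = 176040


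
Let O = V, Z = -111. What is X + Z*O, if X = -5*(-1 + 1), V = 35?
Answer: -3885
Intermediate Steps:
X = 0 (X = -5*0 = 0)
O = 35
X + Z*O = 0 - 111*35 = 0 - 3885 = -3885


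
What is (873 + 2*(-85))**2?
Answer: 494209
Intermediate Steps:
(873 + 2*(-85))**2 = (873 - 170)**2 = 703**2 = 494209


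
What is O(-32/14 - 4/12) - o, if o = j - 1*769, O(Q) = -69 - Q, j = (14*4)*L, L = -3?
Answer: 18283/21 ≈ 870.62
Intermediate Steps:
j = -168 (j = (14*4)*(-3) = 56*(-3) = -168)
o = -937 (o = -168 - 1*769 = -168 - 769 = -937)
O(-32/14 - 4/12) - o = (-69 - (-32/14 - 4/12)) - 1*(-937) = (-69 - (-32*1/14 - 4*1/12)) + 937 = (-69 - (-16/7 - 1/3)) + 937 = (-69 - 1*(-55/21)) + 937 = (-69 + 55/21) + 937 = -1394/21 + 937 = 18283/21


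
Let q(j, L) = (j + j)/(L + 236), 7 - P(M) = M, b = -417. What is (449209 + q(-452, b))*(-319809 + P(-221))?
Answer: -25984406619873/181 ≈ -1.4356e+11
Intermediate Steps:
P(M) = 7 - M
q(j, L) = 2*j/(236 + L) (q(j, L) = (2*j)/(236 + L) = 2*j/(236 + L))
(449209 + q(-452, b))*(-319809 + P(-221)) = (449209 + 2*(-452)/(236 - 417))*(-319809 + (7 - 1*(-221))) = (449209 + 2*(-452)/(-181))*(-319809 + (7 + 221)) = (449209 + 2*(-452)*(-1/181))*(-319809 + 228) = (449209 + 904/181)*(-319581) = (81307733/181)*(-319581) = -25984406619873/181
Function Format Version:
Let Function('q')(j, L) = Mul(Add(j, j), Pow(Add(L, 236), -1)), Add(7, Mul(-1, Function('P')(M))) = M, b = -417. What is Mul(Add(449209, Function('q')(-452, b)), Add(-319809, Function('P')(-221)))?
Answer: Rational(-25984406619873, 181) ≈ -1.4356e+11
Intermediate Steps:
Function('P')(M) = Add(7, Mul(-1, M))
Function('q')(j, L) = Mul(2, j, Pow(Add(236, L), -1)) (Function('q')(j, L) = Mul(Mul(2, j), Pow(Add(236, L), -1)) = Mul(2, j, Pow(Add(236, L), -1)))
Mul(Add(449209, Function('q')(-452, b)), Add(-319809, Function('P')(-221))) = Mul(Add(449209, Mul(2, -452, Pow(Add(236, -417), -1))), Add(-319809, Add(7, Mul(-1, -221)))) = Mul(Add(449209, Mul(2, -452, Pow(-181, -1))), Add(-319809, Add(7, 221))) = Mul(Add(449209, Mul(2, -452, Rational(-1, 181))), Add(-319809, 228)) = Mul(Add(449209, Rational(904, 181)), -319581) = Mul(Rational(81307733, 181), -319581) = Rational(-25984406619873, 181)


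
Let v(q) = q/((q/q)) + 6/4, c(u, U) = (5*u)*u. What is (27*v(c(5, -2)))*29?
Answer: 198099/2 ≈ 99050.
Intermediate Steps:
c(u, U) = 5*u**2
v(q) = 3/2 + q (v(q) = q/1 + 6*(1/4) = q*1 + 3/2 = q + 3/2 = 3/2 + q)
(27*v(c(5, -2)))*29 = (27*(3/2 + 5*5**2))*29 = (27*(3/2 + 5*25))*29 = (27*(3/2 + 125))*29 = (27*(253/2))*29 = (6831/2)*29 = 198099/2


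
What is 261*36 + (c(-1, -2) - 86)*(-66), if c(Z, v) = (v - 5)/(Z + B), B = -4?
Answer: 74898/5 ≈ 14980.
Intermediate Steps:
c(Z, v) = (-5 + v)/(-4 + Z) (c(Z, v) = (v - 5)/(Z - 4) = (-5 + v)/(-4 + Z))
261*36 + (c(-1, -2) - 86)*(-66) = 261*36 + ((-5 - 2)/(-4 - 1) - 86)*(-66) = 9396 + (-7/(-5) - 86)*(-66) = 9396 + (-⅕*(-7) - 86)*(-66) = 9396 + (7/5 - 86)*(-66) = 9396 - 423/5*(-66) = 9396 + 27918/5 = 74898/5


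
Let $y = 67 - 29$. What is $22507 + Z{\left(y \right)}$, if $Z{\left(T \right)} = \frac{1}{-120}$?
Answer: $\frac{2700839}{120} \approx 22507.0$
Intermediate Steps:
$y = 38$
$Z{\left(T \right)} = - \frac{1}{120}$
$22507 + Z{\left(y \right)} = 22507 - \frac{1}{120} = \frac{2700839}{120}$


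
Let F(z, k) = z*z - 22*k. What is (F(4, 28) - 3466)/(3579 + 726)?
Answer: -4066/4305 ≈ -0.94448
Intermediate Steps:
F(z, k) = z² - 22*k
(F(4, 28) - 3466)/(3579 + 726) = ((4² - 22*28) - 3466)/(3579 + 726) = ((16 - 616) - 3466)/4305 = (-600 - 3466)*(1/4305) = -4066*1/4305 = -4066/4305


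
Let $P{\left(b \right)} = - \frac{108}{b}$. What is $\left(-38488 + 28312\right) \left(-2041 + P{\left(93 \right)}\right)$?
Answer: $\frac{644212032}{31} \approx 2.0781 \cdot 10^{7}$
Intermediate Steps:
$\left(-38488 + 28312\right) \left(-2041 + P{\left(93 \right)}\right) = \left(-38488 + 28312\right) \left(-2041 - \frac{108}{93}\right) = - 10176 \left(-2041 - \frac{36}{31}\right) = \left(-10176\right) \left(- \frac{63307}{31}\right) = \frac{644212032}{31}$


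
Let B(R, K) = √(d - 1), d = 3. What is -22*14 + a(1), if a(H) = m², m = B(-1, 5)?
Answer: -306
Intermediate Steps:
B(R, K) = √2 (B(R, K) = √(3 - 1) = √2)
m = √2 ≈ 1.4142
a(H) = 2 (a(H) = (√2)² = 2)
-22*14 + a(1) = -22*14 + 2 = -308 + 2 = -306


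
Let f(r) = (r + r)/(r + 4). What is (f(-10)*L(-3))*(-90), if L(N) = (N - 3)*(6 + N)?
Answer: 5400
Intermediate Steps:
L(N) = (-3 + N)*(6 + N)
f(r) = 2*r/(4 + r) (f(r) = (2*r)/(4 + r) = 2*r/(4 + r))
(f(-10)*L(-3))*(-90) = ((2*(-10)/(4 - 10))*(-18 + (-3)**2 + 3*(-3)))*(-90) = ((2*(-10)/(-6))*(-18 + 9 - 9))*(-90) = ((2*(-10)*(-1/6))*(-18))*(-90) = ((10/3)*(-18))*(-90) = -60*(-90) = 5400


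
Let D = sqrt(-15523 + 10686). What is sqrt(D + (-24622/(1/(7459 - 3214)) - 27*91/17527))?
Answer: sqrt(-32108217444478149 + 307195729*I*sqrt(4837))/17527 ≈ 0.0034014 + 10224.0*I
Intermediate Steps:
D = I*sqrt(4837) (D = sqrt(-4837) = I*sqrt(4837) ≈ 69.549*I)
sqrt(D + (-24622/(1/(7459 - 3214)) - 27*91/17527)) = sqrt(I*sqrt(4837) + (-24622/(1/(7459 - 3214)) - 27*91/17527)) = sqrt(I*sqrt(4837) + (-24622/(1/4245) - 2457*1/17527)) = sqrt(I*sqrt(4837) + (-24622/1/4245 - 2457/17527)) = sqrt(I*sqrt(4837) + (-24622*4245 - 2457/17527)) = sqrt(I*sqrt(4837) + (-104520390 - 2457/17527)) = sqrt(I*sqrt(4837) - 1831928877987/17527) = sqrt(-1831928877987/17527 + I*sqrt(4837))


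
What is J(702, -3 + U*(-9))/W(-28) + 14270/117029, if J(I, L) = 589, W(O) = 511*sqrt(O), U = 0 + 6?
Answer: 14270/117029 - 589*I*sqrt(7)/7154 ≈ 0.12194 - 0.21783*I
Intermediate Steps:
U = 6
J(702, -3 + U*(-9))/W(-28) + 14270/117029 = 589/((511*sqrt(-28))) + 14270/117029 = 589/((511*(2*I*sqrt(7)))) + 14270*(1/117029) = 589/((1022*I*sqrt(7))) + 14270/117029 = 589*(-I*sqrt(7)/7154) + 14270/117029 = -589*I*sqrt(7)/7154 + 14270/117029 = 14270/117029 - 589*I*sqrt(7)/7154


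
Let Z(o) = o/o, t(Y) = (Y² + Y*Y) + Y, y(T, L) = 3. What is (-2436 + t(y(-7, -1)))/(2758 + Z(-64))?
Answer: -2415/2759 ≈ -0.87532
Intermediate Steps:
t(Y) = Y + 2*Y² (t(Y) = (Y² + Y²) + Y = 2*Y² + Y = Y + 2*Y²)
Z(o) = 1
(-2436 + t(y(-7, -1)))/(2758 + Z(-64)) = (-2436 + 3*(1 + 2*3))/(2758 + 1) = (-2436 + 3*(1 + 6))/2759 = (-2436 + 3*7)*(1/2759) = (-2436 + 21)*(1/2759) = -2415*1/2759 = -2415/2759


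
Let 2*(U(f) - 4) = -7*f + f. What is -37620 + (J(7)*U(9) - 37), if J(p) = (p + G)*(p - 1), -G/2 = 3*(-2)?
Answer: -40279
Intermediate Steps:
U(f) = 4 - 3*f (U(f) = 4 + (-7*f + f)/2 = 4 + (-6*f)/2 = 4 - 3*f)
G = 12 (G = -6*(-2) = -2*(-6) = 12)
J(p) = (-1 + p)*(12 + p) (J(p) = (p + 12)*(p - 1) = (12 + p)*(-1 + p) = (-1 + p)*(12 + p))
-37620 + (J(7)*U(9) - 37) = -37620 + ((-12 + 7**2 + 11*7)*(4 - 3*9) - 37) = -37620 + ((-12 + 49 + 77)*(4 - 27) - 37) = -37620 + (114*(-23) - 37) = -37620 + (-2622 - 37) = -37620 - 2659 = -40279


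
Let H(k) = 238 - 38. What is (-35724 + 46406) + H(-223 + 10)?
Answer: 10882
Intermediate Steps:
H(k) = 200
(-35724 + 46406) + H(-223 + 10) = (-35724 + 46406) + 200 = 10682 + 200 = 10882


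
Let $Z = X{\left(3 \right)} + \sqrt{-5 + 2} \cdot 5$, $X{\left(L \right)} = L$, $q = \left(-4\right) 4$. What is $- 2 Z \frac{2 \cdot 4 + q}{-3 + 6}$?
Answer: $16 + \frac{80 i \sqrt{3}}{3} \approx 16.0 + 46.188 i$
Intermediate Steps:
$q = -16$
$Z = 3 + 5 i \sqrt{3}$ ($Z = 3 + \sqrt{-5 + 2} \cdot 5 = 3 + \sqrt{-3} \cdot 5 = 3 + i \sqrt{3} \cdot 5 = 3 + 5 i \sqrt{3} \approx 3.0 + 8.6602 i$)
$- 2 Z \frac{2 \cdot 4 + q}{-3 + 6} = - 2 \left(3 + 5 i \sqrt{3}\right) \frac{2 \cdot 4 - 16}{-3 + 6} = \left(-6 - 10 i \sqrt{3}\right) \frac{8 - 16}{3} = \left(-6 - 10 i \sqrt{3}\right) \left(\left(-8\right) \frac{1}{3}\right) = \left(-6 - 10 i \sqrt{3}\right) \left(- \frac{8}{3}\right) = 16 + \frac{80 i \sqrt{3}}{3}$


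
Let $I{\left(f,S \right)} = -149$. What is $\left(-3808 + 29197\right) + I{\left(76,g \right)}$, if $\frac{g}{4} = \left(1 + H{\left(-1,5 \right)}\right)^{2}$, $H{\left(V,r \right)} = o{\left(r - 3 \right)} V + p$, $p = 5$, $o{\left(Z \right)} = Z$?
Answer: $25240$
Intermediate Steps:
$H{\left(V,r \right)} = 5 + V \left(-3 + r\right)$ ($H{\left(V,r \right)} = \left(r - 3\right) V + 5 = \left(-3 + r\right) V + 5 = V \left(-3 + r\right) + 5 = 5 + V \left(-3 + r\right)$)
$g = 64$ ($g = 4 \left(1 + \left(5 - \left(-3 + 5\right)\right)\right)^{2} = 4 \left(1 + \left(5 - 2\right)\right)^{2} = 4 \left(1 + 3\right)^{2} = 4 \cdot 4^{2} = 4 \cdot 16 = 64$)
$\left(-3808 + 29197\right) + I{\left(76,g \right)} = \left(-3808 + 29197\right) - 149 = 25389 - 149 = 25240$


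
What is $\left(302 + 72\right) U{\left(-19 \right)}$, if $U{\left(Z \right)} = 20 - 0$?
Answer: $7480$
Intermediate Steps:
$U{\left(Z \right)} = 20$ ($U{\left(Z \right)} = 20 + 0 = 20$)
$\left(302 + 72\right) U{\left(-19 \right)} = \left(302 + 72\right) 20 = 374 \cdot 20 = 7480$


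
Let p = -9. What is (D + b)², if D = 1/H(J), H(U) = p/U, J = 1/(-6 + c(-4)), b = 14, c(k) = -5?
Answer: 1923769/9801 ≈ 196.28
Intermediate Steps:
J = -1/11 (J = 1/(-6 - 5) = 1/(-11) = -1/11 ≈ -0.090909)
H(U) = -9/U
D = 1/99 (D = 1/(-9/(-1/11)) = 1/(-9*(-11)) = 1/99 ≈ 0.010101)
(D + b)² = (1/99 + 14)² = (1387/99)² = 1923769/9801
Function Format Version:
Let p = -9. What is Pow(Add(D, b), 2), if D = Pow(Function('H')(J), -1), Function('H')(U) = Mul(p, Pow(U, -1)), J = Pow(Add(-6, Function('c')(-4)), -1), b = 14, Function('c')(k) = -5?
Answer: Rational(1923769, 9801) ≈ 196.28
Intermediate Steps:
J = Rational(-1, 11) (J = Pow(Add(-6, -5), -1) = Pow(-11, -1) = Rational(-1, 11) ≈ -0.090909)
Function('H')(U) = Mul(-9, Pow(U, -1))
D = Rational(1, 99) (D = Pow(Mul(-9, Pow(Rational(-1, 11), -1)), -1) = Pow(Mul(-9, -11), -1) = Pow(99, -1) = Rational(1, 99) ≈ 0.010101)
Pow(Add(D, b), 2) = Pow(Add(Rational(1, 99), 14), 2) = Pow(Rational(1387, 99), 2) = Rational(1923769, 9801)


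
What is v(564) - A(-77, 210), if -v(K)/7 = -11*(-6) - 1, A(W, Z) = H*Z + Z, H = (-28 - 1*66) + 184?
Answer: -19565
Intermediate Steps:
H = 90 (H = (-28 - 66) + 184 = -94 + 184 = 90)
A(W, Z) = 91*Z (A(W, Z) = 90*Z + Z = 91*Z)
v(K) = -455 (v(K) = -7*(-11*(-6) - 1) = -7*(66 - 1) = -7*65 = -455)
v(564) - A(-77, 210) = -455 - 91*210 = -455 - 1*19110 = -455 - 19110 = -19565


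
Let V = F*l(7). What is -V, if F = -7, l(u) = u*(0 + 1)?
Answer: 49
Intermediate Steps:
l(u) = u (l(u) = u*1 = u)
V = -49 (V = -7*7 = -49)
-V = -1*(-49) = 49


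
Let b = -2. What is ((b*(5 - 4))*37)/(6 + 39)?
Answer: -74/45 ≈ -1.6444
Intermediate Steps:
((b*(5 - 4))*37)/(6 + 39) = (-2*(5 - 4)*37)/(6 + 39) = (-2*1*37)/45 = -2*37*(1/45) = -74*1/45 = -74/45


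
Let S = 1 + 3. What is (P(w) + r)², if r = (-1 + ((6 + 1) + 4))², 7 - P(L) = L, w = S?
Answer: 10609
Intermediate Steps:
S = 4
w = 4
P(L) = 7 - L
r = 100 (r = (-1 + (7 + 4))² = (-1 + 11)² = 10² = 100)
(P(w) + r)² = ((7 - 1*4) + 100)² = ((7 - 4) + 100)² = (3 + 100)² = 103² = 10609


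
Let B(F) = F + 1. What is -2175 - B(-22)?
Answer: -2154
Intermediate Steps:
B(F) = 1 + F
-2175 - B(-22) = -2175 - (1 - 22) = -2175 - 1*(-21) = -2175 + 21 = -2154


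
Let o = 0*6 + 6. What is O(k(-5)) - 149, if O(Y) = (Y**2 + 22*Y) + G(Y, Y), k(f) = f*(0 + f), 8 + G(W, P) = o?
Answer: 1024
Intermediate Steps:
o = 6 (o = 0 + 6 = 6)
G(W, P) = -2 (G(W, P) = -8 + 6 = -2)
k(f) = f**2 (k(f) = f*f = f**2)
O(Y) = -2 + Y**2 + 22*Y (O(Y) = (Y**2 + 22*Y) - 2 = -2 + Y**2 + 22*Y)
O(k(-5)) - 149 = (-2 + ((-5)**2)**2 + 22*(-5)**2) - 149 = (-2 + 25**2 + 22*25) - 149 = (-2 + 625 + 550) - 149 = 1173 - 149 = 1024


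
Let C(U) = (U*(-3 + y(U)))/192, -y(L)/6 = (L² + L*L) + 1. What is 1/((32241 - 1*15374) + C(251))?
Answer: -64/62174269 ≈ -1.0294e-6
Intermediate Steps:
y(L) = -6 - 12*L² (y(L) = -6*((L² + L*L) + 1) = -6*((L² + L²) + 1) = -6*(2*L² + 1) = -6*(1 + 2*L²) = -6 - 12*L²)
C(U) = U*(-9 - 12*U²)/192 (C(U) = (U*(-3 + (-6 - 12*U²)))/192 = (U*(-9 - 12*U²))*(1/192) = U*(-9 - 12*U²)/192)
1/((32241 - 1*15374) + C(251)) = 1/((32241 - 1*15374) - 1/64*251*(3 + 4*251²)) = 1/((32241 - 15374) - 1/64*251*(3 + 4*63001)) = 1/(16867 - 1/64*251*(3 + 252004)) = 1/(16867 - 1/64*251*252007) = 1/(16867 - 63253757/64) = 1/(-62174269/64) = -64/62174269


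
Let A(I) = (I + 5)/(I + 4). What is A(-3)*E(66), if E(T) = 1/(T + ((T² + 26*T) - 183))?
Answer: 2/5955 ≈ 0.00033585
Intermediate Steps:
A(I) = (5 + I)/(4 + I)
E(T) = 1/(-183 + T² + 27*T) (E(T) = 1/(T + (-183 + T² + 26*T)) = 1/(-183 + T² + 27*T))
A(-3)*E(66) = ((5 - 3)/(4 - 3))/(-183 + 66² + 27*66) = (2/1)/(-183 + 4356 + 1782) = (1*2)/5955 = 2*(1/5955) = 2/5955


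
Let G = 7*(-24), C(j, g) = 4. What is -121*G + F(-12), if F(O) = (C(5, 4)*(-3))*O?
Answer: 20472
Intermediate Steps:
F(O) = -12*O (F(O) = (4*(-3))*O = -12*O)
G = -168
-121*G + F(-12) = -121*(-168) - 12*(-12) = 20328 + 144 = 20472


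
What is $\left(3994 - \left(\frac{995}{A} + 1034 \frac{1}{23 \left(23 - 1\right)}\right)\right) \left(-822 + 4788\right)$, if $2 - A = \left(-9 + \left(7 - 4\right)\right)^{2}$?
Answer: $\frac{6235731885}{391} \approx 1.5948 \cdot 10^{7}$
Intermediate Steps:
$A = -34$ ($A = 2 - \left(-9 + \left(7 - 4\right)\right)^{2} = 2 - \left(-9 + 3\right)^{2} = 2 - \left(-6\right)^{2} = 2 - 36 = -34$)
$\left(3994 - \left(\frac{995}{A} + 1034 \frac{1}{23 \left(23 - 1\right)}\right)\right) \left(-822 + 4788\right) = \left(3994 - \left(- \frac{995}{34} + 1034 \frac{1}{23 \left(23 - 1\right)}\right)\right) \left(-822 + 4788\right) = \left(3994 - \left(- \frac{995}{34} + \frac{1034}{22 \cdot 23}\right)\right) 3966 = \left(3994 + \left(- \frac{1034}{506} + \frac{995}{34}\right)\right) 3966 = \left(3994 + \left(\left(-1034\right) \frac{1}{506} + \frac{995}{34}\right)\right) 3966 = \left(3994 + \left(- \frac{47}{23} + \frac{995}{34}\right)\right) 3966 = \left(3994 + \frac{21287}{782}\right) 3966 = \frac{3144595}{782} \cdot 3966 = \frac{6235731885}{391}$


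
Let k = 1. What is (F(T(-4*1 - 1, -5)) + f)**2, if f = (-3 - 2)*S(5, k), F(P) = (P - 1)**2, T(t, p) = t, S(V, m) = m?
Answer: 961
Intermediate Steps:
F(P) = (-1 + P)**2
f = -5 (f = (-3 - 2)*1 = -5*1 = -5)
(F(T(-4*1 - 1, -5)) + f)**2 = ((-1 + (-4*1 - 1))**2 - 5)**2 = ((-1 + (-4 - 1))**2 - 5)**2 = ((-1 - 5)**2 - 5)**2 = ((-6)**2 - 5)**2 = (36 - 5)**2 = 31**2 = 961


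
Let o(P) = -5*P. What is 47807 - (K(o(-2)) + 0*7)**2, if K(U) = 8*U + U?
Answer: 39707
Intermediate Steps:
K(U) = 9*U
47807 - (K(o(-2)) + 0*7)**2 = 47807 - (9*(-5*(-2)) + 0*7)**2 = 47807 - (9*10 + 0)**2 = 47807 - (90 + 0)**2 = 47807 - 1*90**2 = 47807 - 1*8100 = 47807 - 8100 = 39707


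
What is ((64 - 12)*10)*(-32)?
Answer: -16640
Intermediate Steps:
((64 - 12)*10)*(-32) = (52*10)*(-32) = 520*(-32) = -16640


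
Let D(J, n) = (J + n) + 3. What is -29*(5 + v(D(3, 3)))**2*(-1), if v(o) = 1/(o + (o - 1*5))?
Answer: 126324/169 ≈ 747.48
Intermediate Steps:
D(J, n) = 3 + J + n
v(o) = 1/(-5 + 2*o) (v(o) = 1/(o + (o - 5)) = 1/(o + (-5 + o)) = 1/(-5 + 2*o))
-29*(5 + v(D(3, 3)))**2*(-1) = -29*(5 + 1/(-5 + 2*(3 + 3 + 3)))**2*(-1) = -29*(5 + 1/(-5 + 2*9))**2*(-1) = -29*(5 + 1/(-5 + 18))**2*(-1) = -29*(5 + 1/13)**2*(-1) = -29*(66/13)**2*(-1) = -29*4356/169*(-1) = -126324/169*(-1) = 126324/169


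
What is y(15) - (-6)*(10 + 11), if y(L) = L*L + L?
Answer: 366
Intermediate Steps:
y(L) = L + L² (y(L) = L² + L = L + L²)
y(15) - (-6)*(10 + 11) = 15*(1 + 15) - (-6)*(10 + 11) = 15*16 - (-6)*21 = 240 - 1*(-126) = 240 + 126 = 366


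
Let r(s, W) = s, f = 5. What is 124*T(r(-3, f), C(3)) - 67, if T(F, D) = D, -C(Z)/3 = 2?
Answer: -811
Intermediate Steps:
C(Z) = -6 (C(Z) = -3*2 = -6)
124*T(r(-3, f), C(3)) - 67 = 124*(-6) - 67 = -744 - 67 = -811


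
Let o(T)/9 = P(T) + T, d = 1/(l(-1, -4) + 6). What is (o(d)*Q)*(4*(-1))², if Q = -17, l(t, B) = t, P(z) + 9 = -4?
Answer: 156672/5 ≈ 31334.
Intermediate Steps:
P(z) = -13 (P(z) = -9 - 4 = -13)
d = ⅕ (d = 1/(-1 + 6) = 1/5 = ⅕ ≈ 0.20000)
o(T) = -117 + 9*T (o(T) = 9*(-13 + T) = -117 + 9*T)
(o(d)*Q)*(4*(-1))² = ((-117 + 9*(⅕))*(-17))*(4*(-1))² = ((-117 + 9/5)*(-17))*(-4)² = -576/5*(-17)*16 = (9792/5)*16 = 156672/5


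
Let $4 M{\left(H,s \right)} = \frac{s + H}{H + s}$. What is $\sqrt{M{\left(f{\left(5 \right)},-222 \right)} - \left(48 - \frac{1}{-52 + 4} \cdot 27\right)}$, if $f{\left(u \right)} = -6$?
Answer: $\frac{i \sqrt{773}}{4} \approx 6.9507 i$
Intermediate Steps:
$M{\left(H,s \right)} = \frac{1}{4}$ ($M{\left(H,s \right)} = \frac{\left(s + H\right) \frac{1}{H + s}}{4} = \frac{\left(H + s\right) \frac{1}{H + s}}{4} = \frac{1}{4} \cdot 1 = \frac{1}{4}$)
$\sqrt{M{\left(f{\left(5 \right)},-222 \right)} - \left(48 - \frac{1}{-52 + 4} \cdot 27\right)} = \sqrt{\frac{1}{4} - \left(48 - \frac{1}{-52 + 4} \cdot 27\right)} = \sqrt{\frac{1}{4} - \left(48 - \frac{1}{-48} \cdot 27\right)} = \sqrt{\frac{1}{4} - \frac{777}{16}} = \sqrt{- \frac{773}{16}} = \frac{i \sqrt{773}}{4}$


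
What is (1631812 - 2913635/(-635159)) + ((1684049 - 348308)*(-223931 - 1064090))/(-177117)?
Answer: 425447476808563710/37499152201 ≈ 1.1346e+7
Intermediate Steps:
(1631812 - 2913635/(-635159)) + ((1684049 - 348308)*(-223931 - 1064090))/(-177117) = (1631812 - 2913635*(-1/635159)) + (1335741*(-1288021))*(-1/177117) = (1631812 + 2913635/635159) - 1720462458561*(-1/177117) = 1036462991743/635159 + 573487486187/59039 = 425447476808563710/37499152201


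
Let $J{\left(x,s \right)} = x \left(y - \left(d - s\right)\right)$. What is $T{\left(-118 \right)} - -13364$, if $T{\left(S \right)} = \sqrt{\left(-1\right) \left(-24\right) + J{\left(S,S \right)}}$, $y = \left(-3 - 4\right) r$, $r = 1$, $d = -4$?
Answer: $13364 + \sqrt{14302} \approx 13484.0$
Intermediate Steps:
$y = -7$ ($y = \left(-3 - 4\right) 1 = \left(-7\right) 1 = -7$)
$J{\left(x,s \right)} = x \left(-3 + s\right)$ ($J{\left(x,s \right)} = x \left(-7 + \left(s - -4\right)\right) = x \left(-7 + \left(s + 4\right)\right) = x \left(-7 + \left(4 + s\right)\right) = x \left(-3 + s\right)$)
$T{\left(S \right)} = \sqrt{24 + S \left(-3 + S\right)}$ ($T{\left(S \right)} = \sqrt{\left(-1\right) \left(-24\right) + S \left(-3 + S\right)} = \sqrt{24 + S \left(-3 + S\right)}$)
$T{\left(-118 \right)} - -13364 = \sqrt{24 - 118 \left(-3 - 118\right)} - -13364 = \sqrt{24 - -14278} + 13364 = \sqrt{24 + 14278} + 13364 = \sqrt{14302} + 13364 = 13364 + \sqrt{14302}$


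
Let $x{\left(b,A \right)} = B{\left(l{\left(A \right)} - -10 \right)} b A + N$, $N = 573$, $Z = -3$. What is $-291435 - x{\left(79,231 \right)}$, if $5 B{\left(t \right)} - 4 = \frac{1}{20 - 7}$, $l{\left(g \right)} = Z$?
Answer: $- \frac{19947717}{65} \approx -3.0689 \cdot 10^{5}$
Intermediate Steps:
$l{\left(g \right)} = -3$
$B{\left(t \right)} = \frac{53}{65}$ ($B{\left(t \right)} = \frac{4}{5} + \frac{1}{5 \left(20 - 7\right)} = \frac{4}{5} + \frac{1}{5 \cdot 13} = \frac{4}{5} + \frac{1}{5} \cdot \frac{1}{13} = \frac{4}{5} + \frac{1}{65} = \frac{53}{65}$)
$x{\left(b,A \right)} = 573 + \frac{53 A b}{65}$ ($x{\left(b,A \right)} = \frac{53 b}{65} A + 573 = \frac{53 A b}{65} + 573 = 573 + \frac{53 A b}{65}$)
$-291435 - x{\left(79,231 \right)} = -291435 - \left(573 + \frac{53}{65} \cdot 231 \cdot 79\right) = -291435 - \left(573 + \frac{967197}{65}\right) = -291435 - \frac{1004442}{65} = - \frac{19947717}{65}$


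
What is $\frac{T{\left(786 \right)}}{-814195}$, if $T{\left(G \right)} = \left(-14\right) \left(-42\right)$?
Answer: $- \frac{588}{814195} \approx -0.00072219$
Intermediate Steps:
$T{\left(G \right)} = 588$
$\frac{T{\left(786 \right)}}{-814195} = \frac{588}{-814195} = 588 \left(- \frac{1}{814195}\right) = - \frac{588}{814195}$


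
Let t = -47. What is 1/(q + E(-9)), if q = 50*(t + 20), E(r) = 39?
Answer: -1/1311 ≈ -0.00076278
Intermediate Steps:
q = -1350 (q = 50*(-47 + 20) = 50*(-27) = -1350)
1/(q + E(-9)) = 1/(-1350 + 39) = 1/(-1311) = -1/1311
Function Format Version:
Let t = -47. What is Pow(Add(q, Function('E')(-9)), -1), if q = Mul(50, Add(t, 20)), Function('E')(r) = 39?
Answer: Rational(-1, 1311) ≈ -0.00076278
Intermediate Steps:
q = -1350 (q = Mul(50, Add(-47, 20)) = Mul(50, -27) = -1350)
Pow(Add(q, Function('E')(-9)), -1) = Pow(Add(-1350, 39), -1) = Pow(-1311, -1) = Rational(-1, 1311)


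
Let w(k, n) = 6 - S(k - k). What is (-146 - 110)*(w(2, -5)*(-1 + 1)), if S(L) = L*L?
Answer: 0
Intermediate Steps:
S(L) = L²
w(k, n) = 6 (w(k, n) = 6 - (k - k)² = 6 - 1*0² = 6 - 1*0 = 6 + 0 = 6)
(-146 - 110)*(w(2, -5)*(-1 + 1)) = (-146 - 110)*(6*(-1 + 1)) = -1536*0 = -256*0 = 0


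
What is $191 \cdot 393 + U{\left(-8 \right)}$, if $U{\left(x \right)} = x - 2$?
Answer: $75053$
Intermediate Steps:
$U{\left(x \right)} = -2 + x$ ($U{\left(x \right)} = x - 2 = -2 + x$)
$191 \cdot 393 + U{\left(-8 \right)} = 191 \cdot 393 - 10 = 75063 - 10 = 75053$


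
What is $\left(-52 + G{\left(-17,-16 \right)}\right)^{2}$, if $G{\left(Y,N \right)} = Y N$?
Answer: $48400$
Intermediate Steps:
$G{\left(Y,N \right)} = N Y$
$\left(-52 + G{\left(-17,-16 \right)}\right)^{2} = \left(-52 - -272\right)^{2} = \left(-52 + 272\right)^{2} = 220^{2} = 48400$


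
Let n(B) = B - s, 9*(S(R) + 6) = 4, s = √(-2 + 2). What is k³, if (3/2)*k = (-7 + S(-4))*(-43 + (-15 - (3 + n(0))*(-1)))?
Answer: 1920495907000/19683 ≈ 9.7571e+7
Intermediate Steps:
s = 0 (s = √0 = 0)
S(R) = -50/9 (S(R) = -6 + (⅑)*4 = -6 + 4/9 = -50/9)
n(B) = B (n(B) = B - 1*0 = B + 0 = B)
k = 12430/27 (k = 2*((-7 - 50/9)*(-43 + (-15 - (3 + 0)*(-1))))/3 = 2*(-113*(-43 + (-15 - 3*(-1)))/9)/3 = 2*(-113*(-43 + (-15 - 1*(-3)))/9)/3 = 2*(-113*(-43 + (-15 + 3))/9)/3 = 2*(-113*(-43 - 12)/9)/3 = 2*(-113/9*(-55))/3 = (⅔)*(6215/9) = 12430/27 ≈ 460.37)
k³ = (12430/27)³ = 1920495907000/19683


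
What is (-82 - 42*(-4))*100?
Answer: 8600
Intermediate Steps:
(-82 - 42*(-4))*100 = (-82 + 168)*100 = 86*100 = 8600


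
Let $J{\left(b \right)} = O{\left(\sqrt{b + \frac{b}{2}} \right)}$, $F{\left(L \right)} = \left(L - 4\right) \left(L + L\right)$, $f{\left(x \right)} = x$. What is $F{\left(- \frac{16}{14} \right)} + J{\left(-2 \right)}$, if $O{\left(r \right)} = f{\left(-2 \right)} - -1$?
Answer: $\frac{527}{49} \approx 10.755$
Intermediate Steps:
$O{\left(r \right)} = -1$ ($O{\left(r \right)} = -2 - -1 = -2 + 1 = -1$)
$F{\left(L \right)} = 2 L \left(-4 + L\right)$ ($F{\left(L \right)} = \left(-4 + L\right) 2 L = 2 L \left(-4 + L\right)$)
$J{\left(b \right)} = -1$
$F{\left(- \frac{16}{14} \right)} + J{\left(-2 \right)} = 2 \left(- \frac{16}{14}\right) \left(-4 - \frac{16}{14}\right) - 1 = 2 \left(\left(-16\right) \frac{1}{14}\right) \left(-4 - \frac{8}{7}\right) - 1 = 2 \left(- \frac{8}{7}\right) \left(-4 - \frac{8}{7}\right) - 1 = 2 \left(- \frac{8}{7}\right) \left(- \frac{36}{7}\right) - 1 = \frac{576}{49} - 1 = \frac{527}{49}$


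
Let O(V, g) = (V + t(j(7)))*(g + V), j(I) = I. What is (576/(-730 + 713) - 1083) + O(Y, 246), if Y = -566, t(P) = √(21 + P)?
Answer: 3060053/17 - 640*√7 ≈ 1.7831e+5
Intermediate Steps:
O(V, g) = (V + g)*(V + 2*√7) (O(V, g) = (V + √(21 + 7))*(g + V) = (V + √28)*(V + g) = (V + 2*√7)*(V + g) = (V + g)*(V + 2*√7))
(576/(-730 + 713) - 1083) + O(Y, 246) = (576/(-730 + 713) - 1083) + ((-566)² - 566*246 + 2*(-566)*√7 + 2*246*√7) = (576/(-17) - 1083) + (320356 - 139236 - 1132*√7 + 492*√7) = (576*(-1/17) - 1083) + (181120 - 640*√7) = (-576/17 - 1083) + (181120 - 640*√7) = -18987/17 + (181120 - 640*√7) = 3060053/17 - 640*√7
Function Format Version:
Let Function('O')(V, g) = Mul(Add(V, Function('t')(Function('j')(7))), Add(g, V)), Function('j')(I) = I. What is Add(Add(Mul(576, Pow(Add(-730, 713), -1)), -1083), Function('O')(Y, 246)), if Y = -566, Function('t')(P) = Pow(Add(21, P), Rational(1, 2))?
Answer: Add(Rational(3060053, 17), Mul(-640, Pow(7, Rational(1, 2)))) ≈ 1.7831e+5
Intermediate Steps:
Function('O')(V, g) = Mul(Add(V, g), Add(V, Mul(2, Pow(7, Rational(1, 2))))) (Function('O')(V, g) = Mul(Add(V, Pow(Add(21, 7), Rational(1, 2))), Add(g, V)) = Mul(Add(V, Pow(28, Rational(1, 2))), Add(V, g)) = Mul(Add(V, Mul(2, Pow(7, Rational(1, 2)))), Add(V, g)) = Mul(Add(V, g), Add(V, Mul(2, Pow(7, Rational(1, 2))))))
Add(Add(Mul(576, Pow(Add(-730, 713), -1)), -1083), Function('O')(Y, 246)) = Add(Add(Mul(576, Pow(Add(-730, 713), -1)), -1083), Add(Pow(-566, 2), Mul(-566, 246), Mul(2, -566, Pow(7, Rational(1, 2))), Mul(2, 246, Pow(7, Rational(1, 2))))) = Add(Add(Mul(576, Pow(-17, -1)), -1083), Add(320356, -139236, Mul(-1132, Pow(7, Rational(1, 2))), Mul(492, Pow(7, Rational(1, 2))))) = Add(Add(Mul(576, Rational(-1, 17)), -1083), Add(181120, Mul(-640, Pow(7, Rational(1, 2))))) = Add(Add(Rational(-576, 17), -1083), Add(181120, Mul(-640, Pow(7, Rational(1, 2))))) = Add(Rational(-18987, 17), Add(181120, Mul(-640, Pow(7, Rational(1, 2))))) = Add(Rational(3060053, 17), Mul(-640, Pow(7, Rational(1, 2))))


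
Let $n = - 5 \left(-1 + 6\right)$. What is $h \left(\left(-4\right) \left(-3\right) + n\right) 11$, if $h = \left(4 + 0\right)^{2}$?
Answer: $-2288$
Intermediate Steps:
$n = -25$ ($n = \left(-5\right) 5 = -25$)
$h = 16$ ($h = 4^{2} = 16$)
$h \left(\left(-4\right) \left(-3\right) + n\right) 11 = 16 \left(\left(-4\right) \left(-3\right) - 25\right) 11 = 16 \left(12 - 25\right) 11 = 16 \left(-13\right) 11 = \left(-208\right) 11 = -2288$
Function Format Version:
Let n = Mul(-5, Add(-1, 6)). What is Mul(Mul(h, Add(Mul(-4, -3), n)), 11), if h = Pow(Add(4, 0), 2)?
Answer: -2288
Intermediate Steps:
n = -25 (n = Mul(-5, 5) = -25)
h = 16 (h = Pow(4, 2) = 16)
Mul(Mul(h, Add(Mul(-4, -3), n)), 11) = Mul(Mul(16, Add(Mul(-4, -3), -25)), 11) = Mul(Mul(16, Add(12, -25)), 11) = Mul(Mul(16, -13), 11) = Mul(-208, 11) = -2288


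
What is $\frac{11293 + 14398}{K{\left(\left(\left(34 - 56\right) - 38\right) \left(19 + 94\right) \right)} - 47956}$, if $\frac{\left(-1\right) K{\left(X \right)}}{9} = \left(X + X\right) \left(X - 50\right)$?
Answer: $- \frac{25691}{833581156} \approx -3.082 \cdot 10^{-5}$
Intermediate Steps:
$K{\left(X \right)} = - 18 X \left(-50 + X\right)$ ($K{\left(X \right)} = - 9 \left(X + X\right) \left(X - 50\right) = - 9 \cdot 2 X \left(-50 + X\right) = - 18 X \left(-50 + X\right)$)
$\frac{11293 + 14398}{K{\left(\left(\left(34 - 56\right) - 38\right) \left(19 + 94\right) \right)} - 47956} = \frac{11293 + 14398}{18 \left(\left(34 - 56\right) - 38\right) \left(19 + 94\right) \left(50 - \left(\left(34 - 56\right) - 38\right) \left(19 + 94\right)\right) - 47956} = \frac{25691}{18 \left(\left(34 - 56\right) - 38\right) 113 \left(50 - \left(\left(34 - 56\right) - 38\right) 113\right) - 47956} = \frac{25691}{18 \left(-22 - 38\right) 113 \left(50 - \left(-22 - 38\right) 113\right) - 47956} = \frac{25691}{18 \left(\left(-60\right) 113\right) \left(50 - \left(-60\right) 113\right) - 47956} = \frac{25691}{18 \left(-6780\right) \left(50 - -6780\right) - 47956} = \frac{25691}{18 \left(-6780\right) \left(50 + 6780\right) - 47956} = \frac{25691}{18 \left(-6780\right) 6830 - 47956} = \frac{25691}{-833533200 - 47956} = \frac{25691}{-833581156} = 25691 \left(- \frac{1}{833581156}\right) = - \frac{25691}{833581156}$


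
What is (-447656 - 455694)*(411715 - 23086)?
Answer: -351068007150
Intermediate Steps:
(-447656 - 455694)*(411715 - 23086) = -903350*388629 = -351068007150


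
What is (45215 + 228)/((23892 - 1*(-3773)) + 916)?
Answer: 45443/28581 ≈ 1.5900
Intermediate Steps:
(45215 + 228)/((23892 - 1*(-3773)) + 916) = 45443/((23892 + 3773) + 916) = 45443/(27665 + 916) = 45443/28581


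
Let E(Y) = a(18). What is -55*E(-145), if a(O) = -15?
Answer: 825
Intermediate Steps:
E(Y) = -15
-55*E(-145) = -55*(-15) = 825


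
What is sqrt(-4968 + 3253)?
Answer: 7*I*sqrt(35) ≈ 41.413*I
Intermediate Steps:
sqrt(-4968 + 3253) = sqrt(-1715) = 7*I*sqrt(35)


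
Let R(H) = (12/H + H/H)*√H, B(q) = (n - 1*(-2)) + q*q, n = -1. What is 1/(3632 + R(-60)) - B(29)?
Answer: (-6736*√15 + 15290715*I)/(8*(√15 - 2270*I)) ≈ -842.0 - 4.6939e-7*I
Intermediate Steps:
B(q) = 1 + q² (B(q) = (-1 - 1*(-2)) + q*q = (-1 + 2) + q² = 1 + q²)
R(H) = √H*(1 + 12/H) (R(H) = (12/H + 1)*√H = (1 + 12/H)*√H = √H*(1 + 12/H))
1/(3632 + R(-60)) - B(29) = 1/(3632 + (12 - 60)/√(-60)) - (1 + 29²) = 1/(3632 - I*√15/30*(-48)) - (1 + 841) = 1/(3632 + 8*I*√15/5) - 1*842 = 1/(3632 + 8*I*√15/5) - 842 = -842 + 1/(3632 + 8*I*√15/5)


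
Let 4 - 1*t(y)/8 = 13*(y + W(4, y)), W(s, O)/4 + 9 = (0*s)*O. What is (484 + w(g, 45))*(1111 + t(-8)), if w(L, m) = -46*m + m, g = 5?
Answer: -8812979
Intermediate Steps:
W(s, O) = -36 (W(s, O) = -36 + 4*((0*s)*O) = -36 + 4*(0*O) = -36 + 4*0 = -36 + 0 = -36)
t(y) = 3776 - 104*y (t(y) = 32 - 104*(y - 36) = 32 - 104*(-36 + y) = 32 - 8*(-468 + 13*y) = 32 + (3744 - 104*y) = 3776 - 104*y)
w(L, m) = -45*m
(484 + w(g, 45))*(1111 + t(-8)) = (484 - 45*45)*(1111 + (3776 - 104*(-8))) = (484 - 2025)*(1111 + (3776 + 832)) = -1541*(1111 + 4608) = -1541*5719 = -8812979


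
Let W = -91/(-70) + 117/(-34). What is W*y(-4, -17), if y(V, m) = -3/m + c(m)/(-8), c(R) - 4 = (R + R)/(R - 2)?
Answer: 64337/54910 ≈ 1.1717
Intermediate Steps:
W = -182/85 (W = -91*(-1/70) + 117*(-1/34) = 13/10 - 117/34 = -182/85 ≈ -2.1412)
c(R) = 4 + 2*R/(-2 + R) (c(R) = 4 + (R + R)/(R - 2) = 4 + (2*R)/(-2 + R) = 4 + 2*R/(-2 + R))
y(V, m) = -3/m - (-4 + 3*m)/(4*(-2 + m)) (y(V, m) = -3/m + (2*(-4 + 3*m)/(-2 + m))/(-8) = -3/m + (2*(-4 + 3*m)/(-2 + m))*(-1/8) = -3/m - (-4 + 3*m)/(4*(-2 + m)))
W*y(-4, -17) = -91*(24 - 8*(-17) - 3*(-17)**2)/(170*(-17)*(-2 - 17)) = -91*(-1)*(24 + 136 - 3*289)/(170*17*(-19)) = -91*(-1)*(-1)*(24 + 136 - 867)/(170*17*19) = -91*(-1)*(-1)*(-707)/(170*17*19) = -182/85*(-707/1292) = 64337/54910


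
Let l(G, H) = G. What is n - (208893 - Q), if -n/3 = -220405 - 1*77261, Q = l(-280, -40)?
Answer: 683825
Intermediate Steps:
Q = -280
n = 892998 (n = -3*(-220405 - 1*77261) = -3*(-220405 - 77261) = -3*(-297666) = 892998)
n - (208893 - Q) = 892998 - (208893 - 1*(-280)) = 892998 - (208893 + 280) = 892998 - 1*209173 = 892998 - 209173 = 683825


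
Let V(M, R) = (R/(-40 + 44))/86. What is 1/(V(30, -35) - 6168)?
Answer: -344/2121827 ≈ -0.00016212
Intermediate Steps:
V(M, R) = R/344 (V(M, R) = (R/4)*(1/86) = R/344)
1/(V(30, -35) - 6168) = 1/((1/344)*(-35) - 6168) = 1/(-35/344 - 6168) = 1/(-2121827/344) = -344/2121827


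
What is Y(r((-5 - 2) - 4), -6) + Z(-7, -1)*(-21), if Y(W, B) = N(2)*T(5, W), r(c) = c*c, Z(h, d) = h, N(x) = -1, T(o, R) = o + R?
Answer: 21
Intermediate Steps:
T(o, R) = R + o
r(c) = c²
Y(W, B) = -5 - W (Y(W, B) = -(W + 5) = -(5 + W) = -5 - W)
Y(r((-5 - 2) - 4), -6) + Z(-7, -1)*(-21) = (-5 - ((-5 - 2) - 4)²) - 7*(-21) = (-5 - (-7 - 4)²) + 147 = (-5 - 1*(-11)²) + 147 = (-5 - 1*121) + 147 = (-5 - 121) + 147 = -126 + 147 = 21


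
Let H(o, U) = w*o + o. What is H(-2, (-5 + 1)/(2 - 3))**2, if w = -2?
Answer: 4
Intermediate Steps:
H(o, U) = -o (H(o, U) = -2*o + o = -o)
H(-2, (-5 + 1)/(2 - 3))**2 = (-1*(-2))**2 = 2**2 = 4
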